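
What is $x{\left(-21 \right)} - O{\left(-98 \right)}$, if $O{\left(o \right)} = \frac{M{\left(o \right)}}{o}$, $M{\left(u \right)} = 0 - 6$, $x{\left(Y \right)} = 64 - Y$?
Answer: $\frac{4162}{49} \approx 84.939$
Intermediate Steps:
$M{\left(u \right)} = -6$ ($M{\left(u \right)} = 0 - 6 = -6$)
$O{\left(o \right)} = - \frac{6}{o}$
$x{\left(-21 \right)} - O{\left(-98 \right)} = \left(64 - -21\right) - - \frac{6}{-98} = \left(64 + 21\right) - \left(-6\right) \left(- \frac{1}{98}\right) = 85 - \frac{3}{49} = \frac{4162}{49}$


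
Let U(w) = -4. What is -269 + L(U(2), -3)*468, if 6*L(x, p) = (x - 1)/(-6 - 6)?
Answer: -473/2 ≈ -236.50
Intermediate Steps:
L(x, p) = 1/72 - x/72 (L(x, p) = ((x - 1)/(-6 - 6))/6 = ((-1 + x)/(-12))/6 = ((-1 + x)*(-1/12))/6 = (1/12 - x/12)/6 = 1/72 - x/72)
-269 + L(U(2), -3)*468 = -269 + (1/72 - 1/72*(-4))*468 = -269 + (1/72 + 1/18)*468 = -269 + (5/72)*468 = -269 + 65/2 = -473/2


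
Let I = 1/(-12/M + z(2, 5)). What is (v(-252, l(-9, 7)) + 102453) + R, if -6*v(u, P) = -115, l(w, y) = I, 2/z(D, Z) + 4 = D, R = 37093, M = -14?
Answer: 837391/6 ≈ 1.3957e+5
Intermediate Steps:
z(D, Z) = 2/(-4 + D)
I = -7 (I = 1/(-12/(-14) + 2/(-4 + 2)) = 1/(-12*(-1/14) + 2/(-2)) = 1/(6/7 + 2*(-½)) = 1/(6/7 - 1) = 1/(-⅐) = -7)
l(w, y) = -7
v(u, P) = 115/6 (v(u, P) = -⅙*(-115) = 115/6)
(v(-252, l(-9, 7)) + 102453) + R = (115/6 + 102453) + 37093 = 614833/6 + 37093 = 837391/6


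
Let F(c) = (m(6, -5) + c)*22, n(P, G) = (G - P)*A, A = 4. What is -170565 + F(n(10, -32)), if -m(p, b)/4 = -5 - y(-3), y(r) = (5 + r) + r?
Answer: -173909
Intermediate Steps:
y(r) = 5 + 2*r
m(p, b) = 16 (m(p, b) = -4*(-5 - (5 + 2*(-3))) = -4*(-5 - (5 - 6)) = -4*(-5 - 1*(-1)) = -4*(-5 + 1) = -4*(-4) = 16)
n(P, G) = -4*P + 4*G (n(P, G) = (G - P)*4 = -4*P + 4*G)
F(c) = 352 + 22*c (F(c) = (16 + c)*22 = 352 + 22*c)
-170565 + F(n(10, -32)) = -170565 + (352 + 22*(-4*10 + 4*(-32))) = -170565 + (352 + 22*(-40 - 128)) = -170565 + (352 + 22*(-168)) = -170565 + (352 - 3696) = -170565 - 3344 = -173909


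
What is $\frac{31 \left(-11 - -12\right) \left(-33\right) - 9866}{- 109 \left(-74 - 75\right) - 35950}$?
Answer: $\frac{10889}{19709} \approx 0.55249$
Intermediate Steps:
$\frac{31 \left(-11 - -12\right) \left(-33\right) - 9866}{- 109 \left(-74 - 75\right) - 35950} = \frac{31 \left(-11 + 12\right) \left(-33\right) - 9866}{\left(-109\right) \left(-149\right) - 35950} = \frac{31 \cdot 1 \left(-33\right) - 9866}{16241 - 35950} = \frac{31 \left(-33\right) - 9866}{-19709} = \left(-1023 - 9866\right) \left(- \frac{1}{19709}\right) = \left(-10889\right) \left(- \frac{1}{19709}\right) = \frac{10889}{19709}$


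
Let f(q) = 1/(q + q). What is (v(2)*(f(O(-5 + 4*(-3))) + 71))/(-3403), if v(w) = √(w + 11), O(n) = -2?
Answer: -283*√13/13612 ≈ -0.074961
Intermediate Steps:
f(q) = 1/(2*q)
v(w) = √(11 + w)
(v(2)*(f(O(-5 + 4*(-3))) + 71))/(-3403) = (√(11 + 2)*((½)/(-2) + 71))/(-3403) = (√13*((½)*(-½) + 71))*(-1/3403) = (√13*(-¼ + 71))*(-1/3403) = (√13*(283/4))*(-1/3403) = (283*√13/4)*(-1/3403) = -283*√13/13612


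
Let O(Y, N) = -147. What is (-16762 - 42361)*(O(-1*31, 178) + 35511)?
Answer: -2090825772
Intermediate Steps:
(-16762 - 42361)*(O(-1*31, 178) + 35511) = (-16762 - 42361)*(-147 + 35511) = -59123*35364 = -2090825772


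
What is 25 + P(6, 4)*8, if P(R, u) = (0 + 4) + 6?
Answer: 105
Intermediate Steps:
P(R, u) = 10 (P(R, u) = 4 + 6 = 10)
25 + P(6, 4)*8 = 25 + 10*8 = 25 + 80 = 105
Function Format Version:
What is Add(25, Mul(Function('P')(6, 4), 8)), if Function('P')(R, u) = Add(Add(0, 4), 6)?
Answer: 105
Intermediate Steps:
Function('P')(R, u) = 10 (Function('P')(R, u) = Add(4, 6) = 10)
Add(25, Mul(Function('P')(6, 4), 8)) = Add(25, Mul(10, 8)) = Add(25, 80) = 105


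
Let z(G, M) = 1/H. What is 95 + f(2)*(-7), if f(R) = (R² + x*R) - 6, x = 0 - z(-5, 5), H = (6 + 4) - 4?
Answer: 334/3 ≈ 111.33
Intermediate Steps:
H = 6 (H = 10 - 4 = 6)
z(G, M) = ⅙ (z(G, M) = 1/6 = ⅙)
x = -⅙ (x = 0 - 1*⅙ = 0 - ⅙ = -⅙ ≈ -0.16667)
f(R) = -6 + R² - R/6 (f(R) = (R² - R/6) - 6 = -6 + R² - R/6)
95 + f(2)*(-7) = 95 + (-6 + 2² - ⅙*2)*(-7) = 95 + (-6 + 4 - ⅓)*(-7) = 95 - 7/3*(-7) = 95 + 49/3 = 334/3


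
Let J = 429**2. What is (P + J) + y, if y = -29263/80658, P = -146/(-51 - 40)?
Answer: 1350847600133/7339878 ≈ 1.8404e+5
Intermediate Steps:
J = 184041
P = 146/91 (P = -146/(-91) = -146*(-1/91) = 146/91 ≈ 1.6044)
y = -29263/80658 (y = -29263*1/80658 = -29263/80658 ≈ -0.36280)
(P + J) + y = (146/91 + 184041) - 29263/80658 = 16747877/91 - 29263/80658 = 1350847600133/7339878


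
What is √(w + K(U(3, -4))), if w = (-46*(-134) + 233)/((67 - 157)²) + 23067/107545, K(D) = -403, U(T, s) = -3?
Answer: I*√1506422974174283/1935810 ≈ 20.05*I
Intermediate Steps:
w = 174961613/174222900 (w = (6164 + 233)/((-90)²) + 23067*(1/107545) = 6397/8100 + 23067/107545 = 174961613/174222900 ≈ 1.0042)
√(w + K(U(3, -4))) = √(174961613/174222900 - 403) = √(-70036867087/174222900) = I*√1506422974174283/1935810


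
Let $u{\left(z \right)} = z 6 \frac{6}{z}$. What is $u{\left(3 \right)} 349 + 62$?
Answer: $12626$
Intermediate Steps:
$u{\left(z \right)} = 36$ ($u{\left(z \right)} = 6 z \frac{6}{z} = 36$)
$u{\left(3 \right)} 349 + 62 = 36 \cdot 349 + 62 = 12564 + 62 = 12626$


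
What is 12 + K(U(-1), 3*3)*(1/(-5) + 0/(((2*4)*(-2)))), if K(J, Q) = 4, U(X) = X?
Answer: 56/5 ≈ 11.200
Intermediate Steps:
12 + K(U(-1), 3*3)*(1/(-5) + 0/(((2*4)*(-2)))) = 12 + 4*(1/(-5) + 0/(((2*4)*(-2)))) = 12 + 4*(1*(-⅕) + 0/((8*(-2)))) = 12 + 4*(-⅕ + 0/(-16)) = 12 + 4*(-⅕ + 0*(-1/16)) = 12 + 4*(-⅕ + 0) = 12 + 4*(-⅕) = 12 - ⅘ = 56/5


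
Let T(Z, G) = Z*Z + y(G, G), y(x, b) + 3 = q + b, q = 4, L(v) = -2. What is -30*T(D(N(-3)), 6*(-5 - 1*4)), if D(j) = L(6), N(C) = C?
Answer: 1470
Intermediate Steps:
D(j) = -2
y(x, b) = 1 + b (y(x, b) = -3 + (4 + b) = 1 + b)
T(Z, G) = 1 + G + Z² (T(Z, G) = Z*Z + (1 + G) = Z² + (1 + G) = 1 + G + Z²)
-30*T(D(N(-3)), 6*(-5 - 1*4)) = -30*(1 + 6*(-5 - 1*4) + (-2)²) = -30*(1 + 6*(-5 - 4) + 4) = -30*(1 + 6*(-9) + 4) = -30*(1 - 54 + 4) = -30*(-49) = 1470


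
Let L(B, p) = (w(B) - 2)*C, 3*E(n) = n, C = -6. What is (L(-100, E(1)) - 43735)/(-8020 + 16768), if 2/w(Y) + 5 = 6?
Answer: -43735/8748 ≈ -4.9994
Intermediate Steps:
w(Y) = 2 (w(Y) = 2/(-5 + 6) = 2/1 = 2*1 = 2)
E(n) = n/3
L(B, p) = 0 (L(B, p) = (2 - 2)*(-6) = 0*(-6) = 0)
(L(-100, E(1)) - 43735)/(-8020 + 16768) = (0 - 43735)/(-8020 + 16768) = -43735/8748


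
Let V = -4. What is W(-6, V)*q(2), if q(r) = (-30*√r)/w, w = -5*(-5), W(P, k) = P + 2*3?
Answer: 0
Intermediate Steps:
W(P, k) = 6 + P (W(P, k) = P + 6 = 6 + P)
w = 25
q(r) = -6*√r/5 (q(r) = -30*√r/25 = -30*√r*(1/25) = -6*√r/5)
W(-6, V)*q(2) = (6 - 6)*(-6*√2/5) = 0*(-6*√2/5) = 0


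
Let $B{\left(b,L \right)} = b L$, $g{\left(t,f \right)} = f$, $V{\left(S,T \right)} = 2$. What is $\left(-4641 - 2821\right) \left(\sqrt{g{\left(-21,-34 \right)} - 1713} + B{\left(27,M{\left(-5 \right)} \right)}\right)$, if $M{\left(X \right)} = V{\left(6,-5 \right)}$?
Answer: $-402948 - 7462 i \sqrt{1747} \approx -4.0295 \cdot 10^{5} - 3.1189 \cdot 10^{5} i$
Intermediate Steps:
$M{\left(X \right)} = 2$
$B{\left(b,L \right)} = L b$
$\left(-4641 - 2821\right) \left(\sqrt{g{\left(-21,-34 \right)} - 1713} + B{\left(27,M{\left(-5 \right)} \right)}\right) = \left(-4641 - 2821\right) \left(\sqrt{-34 - 1713} + 2 \cdot 27\right) = - 7462 \left(\sqrt{-1747} + 54\right) = - 7462 \left(i \sqrt{1747} + 54\right) = - 7462 \left(54 + i \sqrt{1747}\right) = -402948 - 7462 i \sqrt{1747}$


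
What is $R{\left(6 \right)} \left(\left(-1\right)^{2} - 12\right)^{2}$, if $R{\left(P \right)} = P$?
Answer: $726$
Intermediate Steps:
$R{\left(6 \right)} \left(\left(-1\right)^{2} - 12\right)^{2} = 6 \left(\left(-1\right)^{2} - 12\right)^{2} = 6 \left(1 - 12\right)^{2} = 6 \left(-11\right)^{2} = 6 \cdot 121 = 726$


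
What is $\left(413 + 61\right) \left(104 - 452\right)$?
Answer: $-164952$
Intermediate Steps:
$\left(413 + 61\right) \left(104 - 452\right) = 474 \left(-348\right) = -164952$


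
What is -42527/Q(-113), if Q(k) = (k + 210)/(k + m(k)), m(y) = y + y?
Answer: 14416653/97 ≈ 1.4863e+5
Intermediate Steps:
m(y) = 2*y
Q(k) = (210 + k)/(3*k) (Q(k) = (k + 210)/(k + 2*k) = (210 + k)/((3*k)) = (210 + k)*(1/(3*k)) = (210 + k)/(3*k))
-42527/Q(-113) = -42527*(-339/(210 - 113)) = -42527/((⅓)*(-1/113)*97) = -42527/(-97/339) = -42527*(-339/97) = 14416653/97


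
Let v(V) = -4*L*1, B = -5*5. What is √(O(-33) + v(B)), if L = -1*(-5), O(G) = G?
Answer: I*√53 ≈ 7.2801*I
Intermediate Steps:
L = 5
B = -25
v(V) = -20 (v(V) = -4*5*1 = -20*1 = -20)
√(O(-33) + v(B)) = √(-33 - 20) = √(-53) = I*√53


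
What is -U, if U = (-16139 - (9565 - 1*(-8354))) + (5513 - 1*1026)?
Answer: 29571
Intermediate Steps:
U = -29571 (U = (-16139 - (9565 + 8354)) + (5513 - 1026) = (-16139 - 1*17919) + 4487 = (-16139 - 17919) + 4487 = -34058 + 4487 = -29571)
-U = -1*(-29571) = 29571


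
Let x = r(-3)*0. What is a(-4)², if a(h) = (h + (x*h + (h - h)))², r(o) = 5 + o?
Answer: 256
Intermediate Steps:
x = 0 (x = (5 - 3)*0 = 2*0 = 0)
a(h) = h² (a(h) = (h + (0*h + (h - h)))² = (h + (0 + 0))² = (h + 0)² = h²)
a(-4)² = ((-4)²)² = 16² = 256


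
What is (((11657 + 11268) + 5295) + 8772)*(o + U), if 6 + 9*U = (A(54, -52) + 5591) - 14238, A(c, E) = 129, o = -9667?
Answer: -3533734784/9 ≈ -3.9264e+8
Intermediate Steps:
U = -8524/9 (U = -⅔ + ((129 + 5591) - 14238)/9 = -⅔ + (5720 - 14238)/9 = -⅔ + (⅑)*(-8518) = -⅔ - 8518/9 = -8524/9 ≈ -947.11)
(((11657 + 11268) + 5295) + 8772)*(o + U) = (((11657 + 11268) + 5295) + 8772)*(-9667 - 8524/9) = ((22925 + 5295) + 8772)*(-95527/9) = (28220 + 8772)*(-95527/9) = 36992*(-95527/9) = -3533734784/9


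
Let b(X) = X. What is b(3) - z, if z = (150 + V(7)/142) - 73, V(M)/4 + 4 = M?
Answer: -5260/71 ≈ -74.084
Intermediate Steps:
V(M) = -16 + 4*M
z = 5473/71 (z = (150 + (-16 + 4*7)/142) - 73 = (150 + (-16 + 28)*(1/142)) - 73 = (150 + 12*(1/142)) - 73 = (150 + 6/71) - 73 = 10656/71 - 73 = 5473/71 ≈ 77.084)
b(3) - z = 3 - 1*5473/71 = 3 - 5473/71 = -5260/71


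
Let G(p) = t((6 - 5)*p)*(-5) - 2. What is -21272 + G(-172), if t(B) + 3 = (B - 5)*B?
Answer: -173479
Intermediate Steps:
t(B) = -3 + B*(-5 + B) (t(B) = -3 + (B - 5)*B = -3 + (-5 + B)*B = -3 + B*(-5 + B))
G(p) = 13 - 5*p**2 + 25*p (G(p) = (-3 + ((6 - 5)*p)**2 - 5*(6 - 5)*p)*(-5) - 2 = (-3 + (1*p)**2 - 5*p)*(-5) - 2 = (-3 + p**2 - 5*p)*(-5) - 2 = (15 - 5*p**2 + 25*p) - 2 = 13 - 5*p**2 + 25*p)
-21272 + G(-172) = -21272 + (13 - 5*(-172)**2 + 25*(-172)) = -21272 + (13 - 5*29584 - 4300) = -21272 + (13 - 147920 - 4300) = -21272 - 152207 = -173479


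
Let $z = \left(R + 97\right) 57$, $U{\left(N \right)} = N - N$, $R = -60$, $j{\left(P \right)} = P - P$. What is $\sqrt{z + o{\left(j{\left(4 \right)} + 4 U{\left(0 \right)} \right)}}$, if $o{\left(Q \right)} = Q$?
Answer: $\sqrt{2109} \approx 45.924$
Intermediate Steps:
$j{\left(P \right)} = 0$
$U{\left(N \right)} = 0$
$z = 2109$ ($z = \left(-60 + 97\right) 57 = 37 \cdot 57 = 2109$)
$\sqrt{z + o{\left(j{\left(4 \right)} + 4 U{\left(0 \right)} \right)}} = \sqrt{2109 + \left(0 + 4 \cdot 0\right)} = \sqrt{2109 + \left(0 + 0\right)} = \sqrt{2109 + 0} = \sqrt{2109}$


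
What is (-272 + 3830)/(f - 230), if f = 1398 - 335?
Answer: 3558/833 ≈ 4.2713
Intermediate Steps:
f = 1063
(-272 + 3830)/(f - 230) = (-272 + 3830)/(1063 - 230) = 3558/833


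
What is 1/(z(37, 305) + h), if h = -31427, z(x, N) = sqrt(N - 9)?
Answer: -31427/987656033 - 2*sqrt(74)/987656033 ≈ -3.1837e-5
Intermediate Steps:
z(x, N) = sqrt(-9 + N)
1/(z(37, 305) + h) = 1/(sqrt(-9 + 305) - 31427) = 1/(sqrt(296) - 31427) = 1/(2*sqrt(74) - 31427) = 1/(-31427 + 2*sqrt(74))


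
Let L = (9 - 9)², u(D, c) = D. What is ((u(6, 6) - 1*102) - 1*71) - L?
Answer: -167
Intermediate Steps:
L = 0 (L = 0² = 0)
((u(6, 6) - 1*102) - 1*71) - L = ((6 - 1*102) - 1*71) - 1*0 = ((6 - 102) - 71) + 0 = (-96 - 71) + 0 = -167 + 0 = -167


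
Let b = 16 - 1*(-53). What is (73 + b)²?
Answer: 20164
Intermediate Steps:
b = 69 (b = 16 + 53 = 69)
(73 + b)² = (73 + 69)² = 142² = 20164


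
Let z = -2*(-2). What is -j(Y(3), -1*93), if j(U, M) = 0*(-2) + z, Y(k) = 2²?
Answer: -4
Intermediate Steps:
z = 4
Y(k) = 4
j(U, M) = 4 (j(U, M) = 0*(-2) + 4 = 0 + 4 = 4)
-j(Y(3), -1*93) = -1*4 = -4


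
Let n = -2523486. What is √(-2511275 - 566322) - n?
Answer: 2523486 + I*√3077597 ≈ 2.5235e+6 + 1754.3*I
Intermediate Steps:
√(-2511275 - 566322) - n = √(-2511275 - 566322) - 1*(-2523486) = √(-3077597) + 2523486 = I*√3077597 + 2523486 = 2523486 + I*√3077597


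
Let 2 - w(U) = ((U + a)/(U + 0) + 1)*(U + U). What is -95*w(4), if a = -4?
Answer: 570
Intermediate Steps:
w(U) = 2 - 2*U*(1 + (-4 + U)/U) (w(U) = 2 - ((U - 4)/(U + 0) + 1)*(U + U) = 2 - ((-4 + U)/U + 1)*2*U = 2 - (1 + (-4 + U)/U)*2*U = 2 - 2*U*(1 + (-4 + U)/U))
-95*w(4) = -95*(10 - 4*4) = -95*(10 - 16) = -95*(-6) = 570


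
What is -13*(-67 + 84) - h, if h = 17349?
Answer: -17570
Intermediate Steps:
-13*(-67 + 84) - h = -13*(-67 + 84) - 1*17349 = -13*17 - 17349 = -221 - 17349 = -17570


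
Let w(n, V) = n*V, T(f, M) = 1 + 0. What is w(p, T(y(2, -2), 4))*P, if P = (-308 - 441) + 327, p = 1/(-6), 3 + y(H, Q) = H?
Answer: 211/3 ≈ 70.333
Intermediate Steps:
y(H, Q) = -3 + H
T(f, M) = 1
p = -1/6 ≈ -0.16667
P = -422 (P = -749 + 327 = -422)
w(n, V) = V*n
w(p, T(y(2, -2), 4))*P = (1*(-1/6))*(-422) = -1/6*(-422) = 211/3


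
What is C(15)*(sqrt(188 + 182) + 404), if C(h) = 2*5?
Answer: 4040 + 10*sqrt(370) ≈ 4232.4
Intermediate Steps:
C(h) = 10
C(15)*(sqrt(188 + 182) + 404) = 10*(sqrt(188 + 182) + 404) = 10*(sqrt(370) + 404) = 10*(404 + sqrt(370)) = 4040 + 10*sqrt(370)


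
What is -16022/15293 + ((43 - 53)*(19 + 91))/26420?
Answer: -22006177/20202053 ≈ -1.0893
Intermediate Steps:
-16022/15293 + ((43 - 53)*(19 + 91))/26420 = -16022*1/15293 - 10*110*(1/26420) = -16022/15293 - 1100*1/26420 = -16022/15293 - 55/1321 = -22006177/20202053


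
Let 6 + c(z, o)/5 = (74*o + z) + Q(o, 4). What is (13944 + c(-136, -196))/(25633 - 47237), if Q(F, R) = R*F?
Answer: 2873/982 ≈ 2.9257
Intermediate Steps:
Q(F, R) = F*R
c(z, o) = -30 + 5*z + 390*o (c(z, o) = -30 + 5*((74*o + z) + o*4) = -30 + 5*((z + 74*o) + 4*o) = -30 + 5*(z + 78*o) = -30 + (5*z + 390*o) = -30 + 5*z + 390*o)
(13944 + c(-136, -196))/(25633 - 47237) = (13944 + (-30 + 5*(-136) + 390*(-196)))/(25633 - 47237) = (13944 + (-30 - 680 - 76440))/(-21604) = (13944 - 77150)*(-1/21604) = -63206*(-1/21604) = 2873/982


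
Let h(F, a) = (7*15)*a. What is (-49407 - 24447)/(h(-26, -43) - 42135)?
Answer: 12309/7775 ≈ 1.5832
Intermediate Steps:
h(F, a) = 105*a
(-49407 - 24447)/(h(-26, -43) - 42135) = (-49407 - 24447)/(105*(-43) - 42135) = -73854/(-4515 - 42135) = -73854/(-46650) = -73854*(-1/46650) = 12309/7775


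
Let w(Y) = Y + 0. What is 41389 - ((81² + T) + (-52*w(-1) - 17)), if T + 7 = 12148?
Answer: 22652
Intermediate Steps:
w(Y) = Y
T = 12141 (T = -7 + 12148 = 12141)
41389 - ((81² + T) + (-52*w(-1) - 17)) = 41389 - ((81² + 12141) + (-52*(-1) - 17)) = 41389 - ((6561 + 12141) + (52 - 17)) = 41389 - (18702 + 35) = 41389 - 1*18737 = 41389 - 18737 = 22652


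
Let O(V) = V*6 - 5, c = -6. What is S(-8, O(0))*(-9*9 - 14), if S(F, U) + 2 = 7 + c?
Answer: 95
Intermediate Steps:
O(V) = -5 + 6*V (O(V) = 6*V - 5 = -5 + 6*V)
S(F, U) = -1 (S(F, U) = -2 + (7 - 6) = -2 + 1 = -1)
S(-8, O(0))*(-9*9 - 14) = -(-9*9 - 14) = -(-81 - 14) = -1*(-95) = 95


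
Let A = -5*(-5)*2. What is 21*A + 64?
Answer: 1114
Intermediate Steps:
A = 50 (A = 25*2 = 50)
21*A + 64 = 21*50 + 64 = 1050 + 64 = 1114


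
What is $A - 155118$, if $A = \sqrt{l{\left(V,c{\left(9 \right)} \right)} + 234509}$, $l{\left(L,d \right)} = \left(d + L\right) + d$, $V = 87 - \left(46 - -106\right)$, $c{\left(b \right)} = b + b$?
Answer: $-155118 + 4 \sqrt{14655} \approx -1.5463 \cdot 10^{5}$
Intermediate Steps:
$c{\left(b \right)} = 2 b$
$V = -65$ ($V = 87 - \left(46 + 106\right) = 87 - 152 = -65$)
$l{\left(L,d \right)} = L + 2 d$ ($l{\left(L,d \right)} = \left(L + d\right) + d = L + 2 d$)
$A = 4 \sqrt{14655}$ ($A = \sqrt{\left(-65 + 2 \cdot 2 \cdot 9\right) + 234509} = \sqrt{\left(-65 + 2 \cdot 18\right) + 234509} = \sqrt{\left(-65 + 36\right) + 234509} = \sqrt{-29 + 234509} = \sqrt{234480} = 4 \sqrt{14655} \approx 484.23$)
$A - 155118 = 4 \sqrt{14655} - 155118 = -155118 + 4 \sqrt{14655}$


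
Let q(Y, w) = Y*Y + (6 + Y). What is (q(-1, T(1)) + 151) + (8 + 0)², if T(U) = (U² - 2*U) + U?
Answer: 221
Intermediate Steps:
T(U) = U² - U
q(Y, w) = 6 + Y + Y² (q(Y, w) = Y² + (6 + Y) = 6 + Y + Y²)
(q(-1, T(1)) + 151) + (8 + 0)² = ((6 - 1 + (-1)²) + 151) + (8 + 0)² = ((6 - 1 + 1) + 151) + 8² = (6 + 151) + 64 = 157 + 64 = 221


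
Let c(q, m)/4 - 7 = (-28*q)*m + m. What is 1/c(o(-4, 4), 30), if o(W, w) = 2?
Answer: -1/6572 ≈ -0.00015216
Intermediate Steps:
c(q, m) = 28 + 4*m - 112*m*q (c(q, m) = 28 + 4*((-28*q)*m + m) = 28 + 4*(-28*m*q + m) = 28 + 4*(m - 28*m*q) = 28 + (4*m - 112*m*q) = 28 + 4*m - 112*m*q)
1/c(o(-4, 4), 30) = 1/(28 + 4*30 - 112*30*2) = 1/(28 + 120 - 6720) = 1/(-6572) = -1/6572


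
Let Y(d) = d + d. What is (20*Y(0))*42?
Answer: 0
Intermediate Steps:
Y(d) = 2*d
(20*Y(0))*42 = (20*(2*0))*42 = (20*0)*42 = 0*42 = 0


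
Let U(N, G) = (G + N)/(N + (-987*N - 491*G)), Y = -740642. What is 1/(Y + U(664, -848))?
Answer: -29792/22065206441 ≈ -1.3502e-6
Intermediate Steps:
U(N, G) = (G + N)/(-986*N - 491*G)
1/(Y + U(664, -848)) = 1/(-740642 + (-1*(-848) - 1*664)/(491*(-848) + 986*664)) = 1/(-740642 + (848 - 664)/(-416368 + 654704)) = 1/(-740642 + 184/238336) = 1/(-740642 + (1/238336)*184) = 1/(-740642 + 23/29792) = 1/(-22065206441/29792) = -29792/22065206441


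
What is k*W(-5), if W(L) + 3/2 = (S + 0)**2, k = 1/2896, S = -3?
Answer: 15/5792 ≈ 0.0025898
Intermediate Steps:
k = 1/2896 ≈ 0.00034530
W(L) = 15/2 (W(L) = -3/2 + (-3 + 0)**2 = -3/2 + (-3)**2 = -3/2 + 9 = 15/2)
k*W(-5) = (1/2896)*(15/2) = 15/5792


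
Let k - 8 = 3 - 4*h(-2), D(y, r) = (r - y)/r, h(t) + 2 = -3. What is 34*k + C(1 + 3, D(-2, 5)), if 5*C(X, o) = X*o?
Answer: 26378/25 ≈ 1055.1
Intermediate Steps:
h(t) = -5 (h(t) = -2 - 3 = -5)
D(y, r) = (r - y)/r
C(X, o) = X*o/5 (C(X, o) = (X*o)/5 = X*o/5)
k = 31 (k = 8 + (3 - 4*(-5)) = 8 + (3 + 20) = 8 + 23 = 31)
34*k + C(1 + 3, D(-2, 5)) = 34*31 + (1 + 3)*((5 - 1*(-2))/5)/5 = 1054 + (1/5)*4*((5 + 2)/5) = 1054 + (1/5)*4*((1/5)*7) = 1054 + (1/5)*4*(7/5) = 1054 + 28/25 = 26378/25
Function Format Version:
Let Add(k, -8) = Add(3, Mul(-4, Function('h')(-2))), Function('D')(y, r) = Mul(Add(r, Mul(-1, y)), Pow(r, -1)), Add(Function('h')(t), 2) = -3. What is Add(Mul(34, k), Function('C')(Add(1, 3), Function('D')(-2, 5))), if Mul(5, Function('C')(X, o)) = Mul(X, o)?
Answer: Rational(26378, 25) ≈ 1055.1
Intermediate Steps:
Function('h')(t) = -5 (Function('h')(t) = Add(-2, -3) = -5)
Function('D')(y, r) = Mul(Pow(r, -1), Add(r, Mul(-1, y)))
Function('C')(X, o) = Mul(Rational(1, 5), X, o) (Function('C')(X, o) = Mul(Rational(1, 5), Mul(X, o)) = Mul(Rational(1, 5), X, o))
k = 31 (k = Add(8, Add(3, Mul(-4, -5))) = Add(8, Add(3, 20)) = Add(8, 23) = 31)
Add(Mul(34, k), Function('C')(Add(1, 3), Function('D')(-2, 5))) = Add(Mul(34, 31), Mul(Rational(1, 5), Add(1, 3), Mul(Pow(5, -1), Add(5, Mul(-1, -2))))) = Add(1054, Mul(Rational(1, 5), 4, Mul(Rational(1, 5), Add(5, 2)))) = Add(1054, Mul(Rational(1, 5), 4, Mul(Rational(1, 5), 7))) = Add(1054, Mul(Rational(1, 5), 4, Rational(7, 5))) = Add(1054, Rational(28, 25)) = Rational(26378, 25)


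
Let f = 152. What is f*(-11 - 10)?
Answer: -3192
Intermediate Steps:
f*(-11 - 10) = 152*(-11 - 10) = 152*(-21) = -3192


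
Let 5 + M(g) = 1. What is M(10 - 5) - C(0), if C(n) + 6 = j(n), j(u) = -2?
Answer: 4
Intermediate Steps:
M(g) = -4 (M(g) = -5 + 1 = -4)
C(n) = -8 (C(n) = -6 - 2 = -8)
M(10 - 5) - C(0) = -4 - 1*(-8) = -4 + 8 = 4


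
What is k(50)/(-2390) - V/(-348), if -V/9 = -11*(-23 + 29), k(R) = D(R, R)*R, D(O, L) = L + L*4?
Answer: -48839/13862 ≈ -3.5232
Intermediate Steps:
D(O, L) = 5*L (D(O, L) = L + 4*L = 5*L)
k(R) = 5*R² (k(R) = (5*R)*R = 5*R²)
V = 594 (V = -(-99)*(-23 + 29) = -(-99)*6 = -9*(-66) = 594)
k(50)/(-2390) - V/(-348) = (5*50²)/(-2390) - 1*594/(-348) = (5*2500)*(-1/2390) - 594*(-1/348) = 12500*(-1/2390) + 99/58 = -1250/239 + 99/58 = -48839/13862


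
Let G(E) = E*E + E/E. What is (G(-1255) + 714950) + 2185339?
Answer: 4475315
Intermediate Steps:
G(E) = 1 + E² (G(E) = E² + 1 = 1 + E²)
(G(-1255) + 714950) + 2185339 = ((1 + (-1255)²) + 714950) + 2185339 = ((1 + 1575025) + 714950) + 2185339 = (1575026 + 714950) + 2185339 = 2289976 + 2185339 = 4475315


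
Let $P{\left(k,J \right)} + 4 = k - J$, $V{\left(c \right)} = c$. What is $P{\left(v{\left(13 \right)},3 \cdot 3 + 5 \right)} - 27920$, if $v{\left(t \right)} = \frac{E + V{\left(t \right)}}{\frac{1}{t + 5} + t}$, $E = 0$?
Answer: $- \frac{6565196}{235} \approx -27937.0$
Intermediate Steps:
$v{\left(t \right)} = \frac{t}{t + \frac{1}{5 + t}}$ ($v{\left(t \right)} = \frac{0 + t}{\frac{1}{t + 5} + t} = \frac{t}{\frac{1}{5 + t} + t} = \frac{t}{t + \frac{1}{5 + t}}$)
$P{\left(k,J \right)} = -4 + k - J$ ($P{\left(k,J \right)} = -4 - \left(J - k\right) = -4 + k - J$)
$P{\left(v{\left(13 \right)},3 \cdot 3 + 5 \right)} - 27920 = \left(-4 + \frac{13 \left(5 + 13\right)}{1 + 13^{2} + 5 \cdot 13} - \left(3 \cdot 3 + 5\right)\right) - 27920 = \left(-4 + 13 \frac{1}{1 + 169 + 65} \cdot 18 - \left(9 + 5\right)\right) - 27920 = \left(-4 + 13 \cdot \frac{1}{235} \cdot 18 - 14\right) - 27920 = \left(-4 + \frac{234}{235} - 14\right) - 27920 = - \frac{3996}{235} - 27920 = - \frac{6565196}{235}$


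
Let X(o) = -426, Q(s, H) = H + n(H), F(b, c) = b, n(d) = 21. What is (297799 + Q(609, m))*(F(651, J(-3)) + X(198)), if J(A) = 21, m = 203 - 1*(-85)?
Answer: 67074300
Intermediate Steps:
m = 288 (m = 203 + 85 = 288)
Q(s, H) = 21 + H (Q(s, H) = H + 21 = 21 + H)
(297799 + Q(609, m))*(F(651, J(-3)) + X(198)) = (297799 + (21 + 288))*(651 - 426) = (297799 + 309)*225 = 298108*225 = 67074300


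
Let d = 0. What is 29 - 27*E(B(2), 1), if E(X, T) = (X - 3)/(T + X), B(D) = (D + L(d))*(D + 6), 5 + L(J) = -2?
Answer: -10/13 ≈ -0.76923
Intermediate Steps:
L(J) = -7 (L(J) = -5 - 2 = -7)
B(D) = (-7 + D)*(6 + D) (B(D) = (D - 7)*(D + 6) = (-7 + D)*(6 + D))
E(X, T) = (-3 + X)/(T + X)
29 - 27*E(B(2), 1) = 29 - 27*(-3 + (-42 + 2**2 - 1*2))/(1 + (-42 + 2**2 - 1*2)) = 29 - 27*(-3 + (-42 + 4 - 2))/(1 + (-42 + 4 - 2)) = 29 - 27*(-3 - 40)/(1 - 40) = 29 - 27*(-43)/(-39) = 29 - (-9)*(-43)/13 = 29 - 27*43/39 = 29 - 387/13 = -10/13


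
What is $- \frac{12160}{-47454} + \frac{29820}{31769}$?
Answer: $\frac{900694660}{753783063} \approx 1.1949$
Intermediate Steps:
$- \frac{12160}{-47454} + \frac{29820}{31769} = \left(-12160\right) \left(- \frac{1}{47454}\right) + 29820 \cdot \frac{1}{31769} = \frac{6080}{23727} + \frac{29820}{31769} = \frac{900694660}{753783063}$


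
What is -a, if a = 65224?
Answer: -65224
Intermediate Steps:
-a = -1*65224 = -65224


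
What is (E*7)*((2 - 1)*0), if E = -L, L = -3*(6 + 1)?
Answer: 0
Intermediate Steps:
L = -21 (L = -3*7 = -21)
E = 21 (E = -1*(-21) = 21)
(E*7)*((2 - 1)*0) = (21*7)*((2 - 1)*0) = 147*(1*0) = 147*0 = 0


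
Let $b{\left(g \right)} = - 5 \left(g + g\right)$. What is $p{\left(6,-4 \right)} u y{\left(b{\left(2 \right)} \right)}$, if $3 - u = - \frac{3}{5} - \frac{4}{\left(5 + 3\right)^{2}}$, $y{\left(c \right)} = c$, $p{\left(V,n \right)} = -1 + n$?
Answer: $\frac{1465}{4} \approx 366.25$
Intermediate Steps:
$b{\left(g \right)} = - 10 g$ ($b{\left(g \right)} = - 5 \cdot 2 g = - 10 g$)
$u = \frac{293}{80}$ ($u = 3 - \left(- \frac{3}{5} - \frac{4}{\left(5 + 3\right)^{2}}\right) = 3 - \left(\left(-3\right) \frac{1}{5} - \frac{4}{8^{2}}\right) = 3 - \left(- \frac{3}{5} - \frac{4}{64}\right) = 3 - \left(- \frac{3}{5} - \frac{1}{16}\right) = 3 - - \frac{53}{80} = 3 + \frac{53}{80} = \frac{293}{80} \approx 3.6625$)
$p{\left(6,-4 \right)} u y{\left(b{\left(2 \right)} \right)} = \left(-1 - 4\right) \frac{293}{80} \left(\left(-10\right) 2\right) = \left(-5\right) \frac{293}{80} \left(-20\right) = \left(- \frac{293}{16}\right) \left(-20\right) = \frac{1465}{4}$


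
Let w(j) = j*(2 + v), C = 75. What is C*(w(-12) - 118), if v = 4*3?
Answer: -21450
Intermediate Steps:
v = 12
w(j) = 14*j (w(j) = j*(2 + 12) = j*14 = 14*j)
C*(w(-12) - 118) = 75*(14*(-12) - 118) = 75*(-168 - 118) = 75*(-286) = -21450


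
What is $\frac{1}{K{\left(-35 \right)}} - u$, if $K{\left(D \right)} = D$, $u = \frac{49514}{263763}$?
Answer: $- \frac{1996753}{9231705} \approx -0.21629$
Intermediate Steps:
$u = \frac{49514}{263763}$ ($u = 49514 \cdot \frac{1}{263763} = \frac{49514}{263763} \approx 0.18772$)
$\frac{1}{K{\left(-35 \right)}} - u = \frac{1}{-35} - \frac{49514}{263763} = - \frac{1}{35} - \frac{49514}{263763} = - \frac{1996753}{9231705}$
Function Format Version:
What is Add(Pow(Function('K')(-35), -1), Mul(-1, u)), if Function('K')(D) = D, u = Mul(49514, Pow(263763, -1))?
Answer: Rational(-1996753, 9231705) ≈ -0.21629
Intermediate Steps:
u = Rational(49514, 263763) (u = Mul(49514, Rational(1, 263763)) = Rational(49514, 263763) ≈ 0.18772)
Add(Pow(Function('K')(-35), -1), Mul(-1, u)) = Add(Pow(-35, -1), Mul(-1, Rational(49514, 263763))) = Add(Rational(-1, 35), Rational(-49514, 263763)) = Rational(-1996753, 9231705)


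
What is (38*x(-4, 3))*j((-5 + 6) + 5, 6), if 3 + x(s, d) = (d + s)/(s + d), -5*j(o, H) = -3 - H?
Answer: -684/5 ≈ -136.80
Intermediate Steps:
j(o, H) = ⅗ + H/5 (j(o, H) = -(-3 - H)/5 = ⅗ + H/5)
x(s, d) = -2 (x(s, d) = -3 + (d + s)/(s + d) = -3 + (d + s)/(d + s) = -3 + 1 = -2)
(38*x(-4, 3))*j((-5 + 6) + 5, 6) = (38*(-2))*(⅗ + (⅕)*6) = -76*(⅗ + 6/5) = -76*9/5 = -684/5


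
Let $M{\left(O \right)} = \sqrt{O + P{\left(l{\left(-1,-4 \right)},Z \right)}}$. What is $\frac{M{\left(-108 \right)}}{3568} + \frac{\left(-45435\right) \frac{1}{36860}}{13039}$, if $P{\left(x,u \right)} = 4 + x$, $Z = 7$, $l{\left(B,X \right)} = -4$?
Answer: $- \frac{699}{7394116} + \frac{3 i \sqrt{3}}{1784} \approx -9.4535 \cdot 10^{-5} + 0.0029126 i$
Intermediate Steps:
$M{\left(O \right)} = \sqrt{O}$ ($M{\left(O \right)} = \sqrt{O + \left(4 - 4\right)} = \sqrt{O + 0} = \sqrt{O}$)
$\frac{M{\left(-108 \right)}}{3568} + \frac{\left(-45435\right) \frac{1}{36860}}{13039} = \frac{\sqrt{-108}}{3568} + \frac{\left(-45435\right) \frac{1}{36860}}{13039} = 6 i \sqrt{3} \cdot \frac{1}{3568} + \left(-45435\right) \frac{1}{36860} \cdot \frac{1}{13039} = \frac{3 i \sqrt{3}}{1784} - \frac{699}{7394116} = - \frac{699}{7394116} + \frac{3 i \sqrt{3}}{1784}$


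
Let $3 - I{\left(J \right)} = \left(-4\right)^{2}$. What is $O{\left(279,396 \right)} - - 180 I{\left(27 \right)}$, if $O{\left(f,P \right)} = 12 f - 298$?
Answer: $710$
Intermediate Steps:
$I{\left(J \right)} = -13$ ($I{\left(J \right)} = 3 - \left(-4\right)^{2} = 3 - 16 = -13$)
$O{\left(f,P \right)} = -298 + 12 f$
$O{\left(279,396 \right)} - - 180 I{\left(27 \right)} = \left(-298 + 12 \cdot 279\right) - \left(-180\right) \left(-13\right) = \left(-298 + 3348\right) - 2340 = 3050 - 2340 = 710$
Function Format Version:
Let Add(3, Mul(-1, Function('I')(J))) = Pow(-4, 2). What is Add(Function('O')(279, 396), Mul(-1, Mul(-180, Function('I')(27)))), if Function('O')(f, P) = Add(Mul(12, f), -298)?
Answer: 710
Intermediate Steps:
Function('I')(J) = -13 (Function('I')(J) = Add(3, Mul(-1, Pow(-4, 2))) = Add(3, Mul(-1, 16)) = Add(3, -16) = -13)
Function('O')(f, P) = Add(-298, Mul(12, f))
Add(Function('O')(279, 396), Mul(-1, Mul(-180, Function('I')(27)))) = Add(Add(-298, Mul(12, 279)), Mul(-1, Mul(-180, -13))) = Add(Add(-298, 3348), Mul(-1, 2340)) = Add(3050, -2340) = 710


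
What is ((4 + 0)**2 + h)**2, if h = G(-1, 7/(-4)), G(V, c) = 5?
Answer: 441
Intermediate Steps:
h = 5
((4 + 0)**2 + h)**2 = ((4 + 0)**2 + 5)**2 = (4**2 + 5)**2 = (16 + 5)**2 = 21**2 = 441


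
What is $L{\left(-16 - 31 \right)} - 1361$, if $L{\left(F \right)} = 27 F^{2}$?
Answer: $58282$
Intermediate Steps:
$L{\left(-16 - 31 \right)} - 1361 = 27 \left(-16 - 31\right)^{2} - 1361 = 27 \left(-47\right)^{2} - 1361 = 27 \cdot 2209 - 1361 = 59643 - 1361 = 58282$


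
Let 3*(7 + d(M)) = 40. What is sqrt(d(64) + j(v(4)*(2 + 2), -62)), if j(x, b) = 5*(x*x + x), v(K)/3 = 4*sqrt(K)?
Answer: 7*sqrt(8553)/3 ≈ 215.79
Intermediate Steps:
d(M) = 19/3 (d(M) = -7 + (1/3)*40 = -7 + 40/3 = 19/3)
v(K) = 12*sqrt(K) (v(K) = 3*(4*sqrt(K)) = 12*sqrt(K))
j(x, b) = 5*x + 5*x**2 (j(x, b) = 5*(x**2 + x) = 5*(x + x**2) = 5*x + 5*x**2)
sqrt(d(64) + j(v(4)*(2 + 2), -62)) = sqrt(19/3 + 5*((12*sqrt(4))*(2 + 2))*(1 + (12*sqrt(4))*(2 + 2))) = sqrt(19/3 + 5*((12*2)*4)*(1 + (12*2)*4)) = sqrt(19/3 + 5*(24*4)*(1 + 24*4)) = sqrt(19/3 + 5*96*(1 + 96)) = sqrt(19/3 + 5*96*97) = sqrt(19/3 + 46560) = sqrt(139699/3) = 7*sqrt(8553)/3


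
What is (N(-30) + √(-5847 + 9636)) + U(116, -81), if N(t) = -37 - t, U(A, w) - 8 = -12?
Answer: -11 + 3*√421 ≈ 50.555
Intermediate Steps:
U(A, w) = -4 (U(A, w) = 8 - 12 = -4)
(N(-30) + √(-5847 + 9636)) + U(116, -81) = ((-37 - 1*(-30)) + √(-5847 + 9636)) - 4 = ((-37 + 30) + √3789) - 4 = (-7 + 3*√421) - 4 = -11 + 3*√421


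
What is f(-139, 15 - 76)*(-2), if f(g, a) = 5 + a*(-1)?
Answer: -132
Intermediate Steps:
f(g, a) = 5 - a
f(-139, 15 - 76)*(-2) = (5 - (15 - 76))*(-2) = (5 - 1*(-61))*(-2) = (5 + 61)*(-2) = 66*(-2) = -132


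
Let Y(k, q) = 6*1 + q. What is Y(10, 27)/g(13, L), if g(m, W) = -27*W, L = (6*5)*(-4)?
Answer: 11/1080 ≈ 0.010185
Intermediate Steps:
Y(k, q) = 6 + q
L = -120 (L = 30*(-4) = -120)
Y(10, 27)/g(13, L) = (6 + 27)/((-27*(-120))) = 33/3240 = 33*(1/3240) = 11/1080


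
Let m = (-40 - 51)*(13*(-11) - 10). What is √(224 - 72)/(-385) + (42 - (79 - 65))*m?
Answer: 389844 - 2*√38/385 ≈ 3.8984e+5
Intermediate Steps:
m = 13923 (m = -91*(-143 - 10) = -91*(-153) = 13923)
√(224 - 72)/(-385) + (42 - (79 - 65))*m = √(224 - 72)/(-385) + (42 - (79 - 65))*13923 = √152*(-1/385) + (42 - 1*14)*13923 = (2*√38)*(-1/385) + (42 - 14)*13923 = -2*√38/385 + 28*13923 = -2*√38/385 + 389844 = 389844 - 2*√38/385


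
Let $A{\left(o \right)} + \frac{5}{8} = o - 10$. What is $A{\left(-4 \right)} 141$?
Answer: $- \frac{16497}{8} \approx -2062.1$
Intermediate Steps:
$A{\left(o \right)} = - \frac{85}{8} + o$ ($A{\left(o \right)} = - \frac{5}{8} + \left(o - 10\right) = - \frac{5}{8} + \left(-10 + o\right) = - \frac{85}{8} + o$)
$A{\left(-4 \right)} 141 = \left(- \frac{85}{8} - 4\right) 141 = \left(- \frac{117}{8}\right) 141 = - \frac{16497}{8}$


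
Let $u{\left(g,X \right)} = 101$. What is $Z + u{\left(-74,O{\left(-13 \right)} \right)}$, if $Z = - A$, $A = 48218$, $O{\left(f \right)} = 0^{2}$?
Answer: $-48117$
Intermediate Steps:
$O{\left(f \right)} = 0$
$Z = -48218$ ($Z = \left(-1\right) 48218 = -48218$)
$Z + u{\left(-74,O{\left(-13 \right)} \right)} = -48218 + 101 = -48117$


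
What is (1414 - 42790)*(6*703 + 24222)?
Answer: -1176733440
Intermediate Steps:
(1414 - 42790)*(6*703 + 24222) = -41376*(4218 + 24222) = -41376*28440 = -1176733440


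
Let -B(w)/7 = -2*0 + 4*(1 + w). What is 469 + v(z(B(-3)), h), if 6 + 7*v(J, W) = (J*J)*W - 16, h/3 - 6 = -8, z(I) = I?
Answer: -15555/7 ≈ -2222.1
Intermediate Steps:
B(w) = -28 - 28*w (B(w) = -7*(-2*0 + 4*(1 + w)) = -7*(0 + (4 + 4*w)) = -7*(4 + 4*w) = -28 - 28*w)
h = -6 (h = 18 + 3*(-8) = 18 - 24 = -6)
v(J, W) = -22/7 + W*J**2/7 (v(J, W) = -6/7 + ((J*J)*W - 16)/7 = -6/7 + (J**2*W - 16)/7 = -6/7 + (W*J**2 - 16)/7 = -6/7 + (-16 + W*J**2)/7 = -6/7 + (-16/7 + W*J**2/7) = -22/7 + W*J**2/7)
469 + v(z(B(-3)), h) = 469 + (-22/7 + (1/7)*(-6)*(-28 - 28*(-3))**2) = 469 + (-22/7 + (1/7)*(-6)*(-28 + 84)**2) = 469 + (-22/7 + (1/7)*(-6)*56**2) = 469 + (-22/7 + (1/7)*(-6)*3136) = 469 + (-22/7 - 2688) = 469 - 18838/7 = -15555/7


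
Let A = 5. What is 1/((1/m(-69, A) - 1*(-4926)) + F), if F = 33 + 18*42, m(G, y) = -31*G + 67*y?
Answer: 2474/14138911 ≈ 0.00017498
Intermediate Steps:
F = 789 (F = 33 + 756 = 789)
1/((1/m(-69, A) - 1*(-4926)) + F) = 1/((1/(-31*(-69) + 67*5) - 1*(-4926)) + 789) = 1/((1/(2139 + 335) + 4926) + 789) = 1/((1/2474 + 4926) + 789) = 1/(12186925/2474 + 789) = 1/(14138911/2474) = 2474/14138911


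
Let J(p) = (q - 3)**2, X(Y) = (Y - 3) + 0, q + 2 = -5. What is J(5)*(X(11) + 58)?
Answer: 6600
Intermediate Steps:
q = -7 (q = -2 - 5 = -7)
X(Y) = -3 + Y (X(Y) = (-3 + Y) + 0 = -3 + Y)
J(p) = 100 (J(p) = (-7 - 3)**2 = (-10)**2 = 100)
J(5)*(X(11) + 58) = 100*((-3 + 11) + 58) = 100*(8 + 58) = 100*66 = 6600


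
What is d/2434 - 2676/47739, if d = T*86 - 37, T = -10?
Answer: -16445089/38732242 ≈ -0.42458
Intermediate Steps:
d = -897 (d = -10*86 - 37 = -860 - 37 = -897)
d/2434 - 2676/47739 = -897/2434 - 2676/47739 = -897*1/2434 - 2676*1/47739 = -897/2434 - 892/15913 = -16445089/38732242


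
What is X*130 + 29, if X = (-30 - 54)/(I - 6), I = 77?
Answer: -8861/71 ≈ -124.80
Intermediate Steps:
X = -84/71 (X = (-30 - 54)/(77 - 6) = -84/71 ≈ -1.1831)
X*130 + 29 = -84/71*130 + 29 = -10920/71 + 29 = -8861/71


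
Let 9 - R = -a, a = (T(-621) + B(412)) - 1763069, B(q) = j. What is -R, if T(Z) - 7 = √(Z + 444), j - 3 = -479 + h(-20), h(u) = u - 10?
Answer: 1763559 - I*√177 ≈ 1.7636e+6 - 13.304*I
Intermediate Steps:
h(u) = -10 + u
j = -506 (j = 3 + (-479 + (-10 - 20)) = 3 + (-479 - 30) = 3 - 509 = -506)
T(Z) = 7 + √(444 + Z) (T(Z) = 7 + √(Z + 444) = 7 + √(444 + Z))
B(q) = -506
a = -1763568 + I*√177 (a = ((7 + √(444 - 621)) - 506) - 1763069 = ((7 + √(-177)) - 506) - 1763069 = ((7 + I*√177) - 506) - 1763069 = (-499 + I*√177) - 1763069 = -1763568 + I*√177 ≈ -1.7636e+6 + 13.304*I)
R = -1763559 + I*√177 (R = 9 - (-1)*(-1763568 + I*√177) = 9 - (1763568 - I*√177) = 9 + (-1763568 + I*√177) = -1763559 + I*√177 ≈ -1.7636e+6 + 13.304*I)
-R = -(-1763559 + I*√177) = 1763559 - I*√177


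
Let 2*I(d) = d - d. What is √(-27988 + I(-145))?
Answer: 2*I*√6997 ≈ 167.3*I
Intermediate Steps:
I(d) = 0 (I(d) = (d - d)/2 = (½)*0 = 0)
√(-27988 + I(-145)) = √(-27988 + 0) = √(-27988) = 2*I*√6997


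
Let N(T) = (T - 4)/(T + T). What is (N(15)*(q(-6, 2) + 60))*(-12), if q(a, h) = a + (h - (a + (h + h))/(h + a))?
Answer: -1221/5 ≈ -244.20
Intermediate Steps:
N(T) = (-4 + T)/(2*T) (N(T) = (-4 + T)/((2*T)) = (-4 + T)*(1/(2*T)) = (-4 + T)/(2*T))
q(a, h) = a + h - (a + 2*h)/(a + h) (q(a, h) = a + (h - (a + 2*h)/(a + h)) = a + h - (a + 2*h)/(a + h))
(N(15)*(q(-6, 2) + 60))*(-12) = (((½)*(-4 + 15)/15)*(((-6)² + 2² - 1*(-6) - 2*2 + 2*(-6)*2)/(-6 + 2) + 60))*(-12) = (((½)*(1/15)*11)*((36 + 4 + 6 - 4 - 24)/(-4) + 60))*(-12) = (11*(-¼*18 + 60)/30)*(-12) = (11*(-9/2 + 60)/30)*(-12) = ((11/30)*(111/2))*(-12) = (407/20)*(-12) = -1221/5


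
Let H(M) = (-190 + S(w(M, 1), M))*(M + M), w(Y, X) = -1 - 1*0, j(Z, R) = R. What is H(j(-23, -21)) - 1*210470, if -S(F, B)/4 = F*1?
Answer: -202658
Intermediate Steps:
w(Y, X) = -1 (w(Y, X) = -1 + 0 = -1)
S(F, B) = -4*F
H(M) = -372*M (H(M) = (-190 - 4*(-1))*(M + M) = (-190 + 4)*(2*M) = -372*M)
H(j(-23, -21)) - 1*210470 = -372*(-21) - 1*210470 = 7812 - 210470 = -202658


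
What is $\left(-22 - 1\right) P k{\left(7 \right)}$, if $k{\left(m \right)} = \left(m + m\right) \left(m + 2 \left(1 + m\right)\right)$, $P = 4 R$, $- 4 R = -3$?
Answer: $-22218$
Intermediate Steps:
$R = \frac{3}{4}$ ($R = \left(- \frac{1}{4}\right) \left(-3\right) = \frac{3}{4} \approx 0.75$)
$P = 3$ ($P = 4 \cdot \frac{3}{4} = 3$)
$k{\left(m \right)} = 2 m \left(2 + 3 m\right)$ ($k{\left(m \right)} = 2 m \left(m + \left(2 + 2 m\right)\right) = 2 m \left(2 + 3 m\right)$)
$\left(-22 - 1\right) P k{\left(7 \right)} = \left(-22 - 1\right) 3 \cdot 2 \cdot 7 \left(2 + 3 \cdot 7\right) = \left(-22 - 1\right) 3 \cdot 2 \cdot 7 \left(2 + 21\right) = \left(-23\right) 3 \cdot 2 \cdot 7 \cdot 23 = \left(-69\right) 322 = -22218$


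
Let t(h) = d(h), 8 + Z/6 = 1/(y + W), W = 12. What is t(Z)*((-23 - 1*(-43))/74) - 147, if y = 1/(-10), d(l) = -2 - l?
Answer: -593101/4403 ≈ -134.70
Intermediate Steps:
y = -⅒ ≈ -0.10000
Z = -5652/119 (Z = -48 + 6/(-⅒ + 12) = -48 + 6/(119/10) = -48 + 6*(10/119) = -48 + 60/119 = -5652/119 ≈ -47.496)
t(h) = -2 - h
t(Z)*((-23 - 1*(-43))/74) - 147 = (-2 - 1*(-5652/119))*((-23 - 1*(-43))/74) - 147 = (-2 + 5652/119)*((-23 + 43)*(1/74)) - 147 = 5414*(20*(1/74))/119 - 147 = (5414/119)*(10/37) - 147 = 54140/4403 - 147 = -593101/4403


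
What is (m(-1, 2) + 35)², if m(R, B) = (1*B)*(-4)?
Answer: 729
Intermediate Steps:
m(R, B) = -4*B (m(R, B) = B*(-4) = -4*B)
(m(-1, 2) + 35)² = (-4*2 + 35)² = (-8 + 35)² = 27² = 729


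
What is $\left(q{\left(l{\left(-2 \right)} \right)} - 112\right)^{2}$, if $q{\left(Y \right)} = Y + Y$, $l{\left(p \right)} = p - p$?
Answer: $12544$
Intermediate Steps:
$l{\left(p \right)} = 0$
$q{\left(Y \right)} = 2 Y$
$\left(q{\left(l{\left(-2 \right)} \right)} - 112\right)^{2} = \left(2 \cdot 0 - 112\right)^{2} = \left(0 - 112\right)^{2} = \left(-112\right)^{2} = 12544$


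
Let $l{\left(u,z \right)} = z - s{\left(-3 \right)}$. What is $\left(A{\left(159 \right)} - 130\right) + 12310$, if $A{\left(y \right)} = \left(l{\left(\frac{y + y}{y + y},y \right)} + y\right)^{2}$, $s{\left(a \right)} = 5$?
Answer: $110149$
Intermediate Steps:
$l{\left(u,z \right)} = -5 + z$ ($l{\left(u,z \right)} = z - 5 = -5 + z$)
$A{\left(y \right)} = \left(-5 + 2 y\right)^{2}$ ($A{\left(y \right)} = \left(\left(-5 + y\right) + y\right)^{2} = \left(-5 + 2 y\right)^{2}$)
$\left(A{\left(159 \right)} - 130\right) + 12310 = \left(\left(-5 + 2 \cdot 159\right)^{2} - 130\right) + 12310 = \left(\left(-5 + 318\right)^{2} - 130\right) + 12310 = \left(313^{2} - 130\right) + 12310 = \left(97969 - 130\right) + 12310 = 97839 + 12310 = 110149$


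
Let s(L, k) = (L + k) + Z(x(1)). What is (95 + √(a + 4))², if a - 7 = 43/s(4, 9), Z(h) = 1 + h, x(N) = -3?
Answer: 99439/11 + 380*√451/11 ≈ 9773.5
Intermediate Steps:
s(L, k) = -2 + L + k (s(L, k) = (L + k) + (1 - 3) = (L + k) - 2 = -2 + L + k)
a = 120/11 (a = 7 + 43/(-2 + 4 + 9) = 7 + 43/11 = 120/11 ≈ 10.909)
(95 + √(a + 4))² = (95 + √(120/11 + 4))² = (95 + √(164/11))² = (95 + 2*√451/11)²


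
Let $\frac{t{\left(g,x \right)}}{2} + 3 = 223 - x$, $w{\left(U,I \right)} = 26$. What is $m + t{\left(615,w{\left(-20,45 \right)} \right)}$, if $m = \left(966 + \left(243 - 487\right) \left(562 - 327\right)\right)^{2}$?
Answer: $3178028264$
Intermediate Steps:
$t{\left(g,x \right)} = 440 - 2 x$ ($t{\left(g,x \right)} = -6 + 2 \left(223 - x\right) = -6 - \left(-446 + 2 x\right) = 440 - 2 x$)
$m = 3178027876$ ($m = \left(966 - 57340\right)^{2} = \left(-56374\right)^{2} = 3178027876$)
$m + t{\left(615,w{\left(-20,45 \right)} \right)} = 3178027876 + \left(440 - 52\right) = 3178027876 + 388 = 3178028264$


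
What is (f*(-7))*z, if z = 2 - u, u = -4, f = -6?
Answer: 252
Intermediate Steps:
z = 6 (z = 2 - 1*(-4) = 2 + 4 = 6)
(f*(-7))*z = -6*(-7)*6 = 42*6 = 252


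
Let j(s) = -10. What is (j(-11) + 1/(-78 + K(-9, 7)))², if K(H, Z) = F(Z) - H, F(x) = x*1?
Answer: 385641/3844 ≈ 100.32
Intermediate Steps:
F(x) = x
K(H, Z) = Z - H
(j(-11) + 1/(-78 + K(-9, 7)))² = (-10 + 1/(-78 + (7 - 1*(-9))))² = (-10 + 1/(-78 + (7 + 9)))² = (-10 + 1/(-78 + 16))² = (-10 + 1/(-62))² = (-10 - 1/62)² = (-621/62)² = 385641/3844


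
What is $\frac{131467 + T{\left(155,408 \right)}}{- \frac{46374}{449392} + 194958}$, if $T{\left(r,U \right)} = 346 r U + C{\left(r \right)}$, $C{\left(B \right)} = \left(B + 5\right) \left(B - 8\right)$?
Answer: $\frac{4951407122792}{43806259581} \approx 113.03$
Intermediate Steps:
$C{\left(B \right)} = \left(-8 + B\right) \left(5 + B\right)$ ($C{\left(B \right)} = \left(5 + B\right) \left(B - 8\right) = \left(5 + B\right) \left(-8 + B\right) = \left(-8 + B\right) \left(5 + B\right)$)
$T{\left(r,U \right)} = -40 + r^{2} - 3 r + 346 U r$ ($T{\left(r,U \right)} = 346 r U - \left(40 - r^{2} + 3 r\right) = 346 U r - \left(40 - r^{2} + 3 r\right) = -40 + r^{2} - 3 r + 346 U r$)
$\frac{131467 + T{\left(155,408 \right)}}{- \frac{46374}{449392} + 194958} = \frac{131467 + \left(-40 + 155^{2} - 465 + 346 \cdot 408 \cdot 155\right)}{- \frac{46374}{449392} + 194958} = \frac{131467 + \left(-40 + 24025 - 465 + 21881040\right)}{\left(-46374\right) \frac{1}{449392} + 194958} = \frac{131467 + 21904560}{- \frac{23187}{224696} + 194958} = \frac{22036027}{\frac{43806259581}{224696}} = 22036027 \cdot \frac{224696}{43806259581} = \frac{4951407122792}{43806259581}$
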